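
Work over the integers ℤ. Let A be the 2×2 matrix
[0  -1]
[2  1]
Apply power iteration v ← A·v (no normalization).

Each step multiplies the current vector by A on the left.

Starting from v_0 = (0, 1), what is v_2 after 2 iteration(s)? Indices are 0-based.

v_2 = (-1, -1)

v_0 = (0, 1).
v_1 = A·v_0 = (-1, 1).
v_2 = A·v_1 = (-1, -1).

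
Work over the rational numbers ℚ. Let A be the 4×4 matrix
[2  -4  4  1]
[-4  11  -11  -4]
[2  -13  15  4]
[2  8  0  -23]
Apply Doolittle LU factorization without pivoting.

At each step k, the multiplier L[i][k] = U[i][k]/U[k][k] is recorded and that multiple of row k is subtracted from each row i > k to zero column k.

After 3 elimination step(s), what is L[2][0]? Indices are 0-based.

L[2][0] = 1

Step 1: pivot at (0,0) is 2.
  row1 ← row1 − (-2)·row0  ⇒  L[1][0]=-2, U row1=(0, 3, -3, -2)
  row2 ← row2 − (1)·row0  ⇒  L[2][0]=1, U row2=(0, -9, 11, 3)
  row3 ← row3 − (1)·row0  ⇒  L[3][0]=1, U row3=(0, 12, -4, -24)
Step 2: pivot at (1,1) is 3.
  row2 ← row2 − (-3)·row1  ⇒  L[2][1]=-3, U row2=(0, 0, 2, -3)
  row3 ← row3 − (4)·row1  ⇒  L[3][1]=4, U row3=(0, 0, 8, -16)
Step 3: pivot at (2,2) is 2.
  row3 ← row3 − (4)·row2  ⇒  L[3][2]=4, U row3=(0, 0, 0, -4)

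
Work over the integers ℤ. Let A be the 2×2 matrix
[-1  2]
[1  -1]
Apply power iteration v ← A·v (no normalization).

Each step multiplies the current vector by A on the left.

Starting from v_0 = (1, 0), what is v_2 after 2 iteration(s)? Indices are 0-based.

v_0 = (1, 0).
v_1 = A·v_0 = (-1, 1).
v_2 = A·v_1 = (3, -2).

v_2 = (3, -2)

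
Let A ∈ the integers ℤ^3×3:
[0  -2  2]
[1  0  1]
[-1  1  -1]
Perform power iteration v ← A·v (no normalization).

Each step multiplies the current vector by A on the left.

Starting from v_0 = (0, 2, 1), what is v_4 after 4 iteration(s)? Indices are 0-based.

v_0 = (0, 2, 1).
v_1 = A·v_0 = (-2, 1, 1).
v_2 = A·v_1 = (0, -1, 2).
v_3 = A·v_2 = (6, 2, -3).
v_4 = A·v_3 = (-10, 3, -1).

v_4 = (-10, 3, -1)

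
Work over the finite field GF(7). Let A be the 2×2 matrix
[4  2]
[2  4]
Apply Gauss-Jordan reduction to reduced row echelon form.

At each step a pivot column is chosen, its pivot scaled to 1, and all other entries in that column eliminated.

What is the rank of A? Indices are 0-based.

rank = 2

step 1: normalize row 0 (÷4) = (1, 4)
  row 1: subtract 2×row0 = (0, 3)
step 2: normalize row 1 (÷3) = (0, 1)
  row 0: subtract 4×row1 = (1, 0)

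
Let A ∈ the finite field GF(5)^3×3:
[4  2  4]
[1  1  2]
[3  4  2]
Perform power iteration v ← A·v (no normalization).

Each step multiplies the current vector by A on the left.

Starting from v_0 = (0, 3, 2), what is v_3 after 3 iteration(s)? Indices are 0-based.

v_0 = (0, 3, 2).
v_1 = A·v_0 = (4, 2, 1).
v_2 = A·v_1 = (4, 3, 2).
v_3 = A·v_2 = (0, 1, 3).

v_3 = (0, 1, 3)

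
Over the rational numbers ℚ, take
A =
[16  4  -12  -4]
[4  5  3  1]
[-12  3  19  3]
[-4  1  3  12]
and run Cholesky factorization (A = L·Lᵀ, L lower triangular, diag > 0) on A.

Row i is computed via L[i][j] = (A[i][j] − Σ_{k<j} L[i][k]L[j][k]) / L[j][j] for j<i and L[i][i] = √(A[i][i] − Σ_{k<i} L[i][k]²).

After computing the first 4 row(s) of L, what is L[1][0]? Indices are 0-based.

Step 1: L[0][0] = √(16) = 4.
  L[1][0] = (4) / L[0][0] = 1.
Step 2: L[1][1] = √(4) = 2.
  L[2][0] = (-12) / L[0][0] = -3.
  L[2][1] = (6) / L[1][1] = 3.
Step 3: L[2][2] = √(1) = 1.
  L[3][0] = (-4) / L[0][0] = -1.
  L[3][1] = (2) / L[1][1] = 1.
  L[3][2] = (-3) / L[2][2] = -3.
Step 4: L[3][3] = √(1) = 1.

L[1][0] = 1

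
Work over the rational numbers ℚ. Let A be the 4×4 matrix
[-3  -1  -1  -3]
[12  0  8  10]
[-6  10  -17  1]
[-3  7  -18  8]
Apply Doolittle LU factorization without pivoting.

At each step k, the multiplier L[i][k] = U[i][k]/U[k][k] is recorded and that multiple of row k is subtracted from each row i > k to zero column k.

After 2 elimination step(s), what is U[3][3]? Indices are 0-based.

U[3][3] = 7

k=0: U[0][0]=-3
  eliminate (1,0): mult=-4, new row 1: (0, -4, 4, -2); set L[1][0]=-4
  eliminate (2,0): mult=2, new row 2: (0, 12, -15, 7); set L[2][0]=2
  eliminate (3,0): mult=1, new row 3: (0, 8, -17, 11); set L[3][0]=1
k=1: U[1][1]=-4
  eliminate (2,1): mult=-3, new row 2: (0, 0, -3, 1); set L[2][1]=-3
  eliminate (3,1): mult=-2, new row 3: (0, 0, -9, 7); set L[3][1]=-2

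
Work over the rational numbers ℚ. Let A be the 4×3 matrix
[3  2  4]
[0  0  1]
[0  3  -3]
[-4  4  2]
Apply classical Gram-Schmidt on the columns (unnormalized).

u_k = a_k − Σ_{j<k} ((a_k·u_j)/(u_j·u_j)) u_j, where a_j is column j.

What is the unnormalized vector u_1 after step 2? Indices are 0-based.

Step 1: u_0 = a_0 = (3, 0, 0, -4).
Step 2: u_1 = a_1 − (-2/5)·u_0 = (16/5, 0, 3, 12/5).

u_1 = (16/5, 0, 3, 12/5)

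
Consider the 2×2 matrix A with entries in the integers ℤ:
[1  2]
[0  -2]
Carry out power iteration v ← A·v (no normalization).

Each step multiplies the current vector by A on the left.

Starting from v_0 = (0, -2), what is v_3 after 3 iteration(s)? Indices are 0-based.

v_0 = (0, -2).
v_1 = A·v_0 = (-4, 4).
v_2 = A·v_1 = (4, -8).
v_3 = A·v_2 = (-12, 16).

v_3 = (-12, 16)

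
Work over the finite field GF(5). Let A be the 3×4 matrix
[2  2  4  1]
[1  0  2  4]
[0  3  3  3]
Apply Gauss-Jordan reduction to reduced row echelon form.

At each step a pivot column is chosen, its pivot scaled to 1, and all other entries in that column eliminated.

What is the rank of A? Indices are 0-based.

[1] R0 /= 2  ⇒  (1, 1, 2, 3)
     R1 -= 1·R0  ⇒  (0, 4, 0, 1)
[2] R1 /= 4  ⇒  (0, 1, 0, 4)
     R0 -= 1·R1  ⇒  (1, 0, 2, 4)
     R2 -= 3·R1  ⇒  (0, 0, 3, 1)
[3] R2 /= 3  ⇒  (0, 0, 1, 2)
     R0 -= 2·R2  ⇒  (1, 0, 0, 0)

rank = 3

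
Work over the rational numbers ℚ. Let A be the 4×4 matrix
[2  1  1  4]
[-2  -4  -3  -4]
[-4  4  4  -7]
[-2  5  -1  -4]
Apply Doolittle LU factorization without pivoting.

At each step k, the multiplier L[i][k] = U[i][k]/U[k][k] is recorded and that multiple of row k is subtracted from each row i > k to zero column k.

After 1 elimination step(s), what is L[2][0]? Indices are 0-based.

L[2][0] = -2

k=0: U[0][0]=2
  eliminate (1,0): mult=-1, new row 1: (0, -3, -2, 0); set L[1][0]=-1
  eliminate (2,0): mult=-2, new row 2: (0, 6, 6, 1); set L[2][0]=-2
  eliminate (3,0): mult=-1, new row 3: (0, 6, 0, 0); set L[3][0]=-1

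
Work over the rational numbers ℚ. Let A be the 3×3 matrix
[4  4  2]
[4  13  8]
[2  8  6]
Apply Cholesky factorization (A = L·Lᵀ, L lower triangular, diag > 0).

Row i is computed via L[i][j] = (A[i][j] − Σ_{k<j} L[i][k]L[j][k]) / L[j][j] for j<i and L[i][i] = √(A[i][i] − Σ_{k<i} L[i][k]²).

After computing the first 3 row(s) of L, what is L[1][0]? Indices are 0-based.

Step 1: L[0][0] = √(4) = 2.
  L[1][0] = (4) / L[0][0] = 2.
Step 2: L[1][1] = √(9) = 3.
  L[2][0] = (2) / L[0][0] = 1.
  L[2][1] = (6) / L[1][1] = 2.
Step 3: L[2][2] = √(1) = 1.

L[1][0] = 2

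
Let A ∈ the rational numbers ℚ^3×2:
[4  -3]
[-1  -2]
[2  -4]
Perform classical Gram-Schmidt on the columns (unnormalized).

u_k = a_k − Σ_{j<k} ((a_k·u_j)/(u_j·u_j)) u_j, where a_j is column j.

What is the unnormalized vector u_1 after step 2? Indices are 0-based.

Step 1: u_0 = a_0 = (4, -1, 2).
Step 2: u_1 = a_1 − (-6/7)·u_0 = (3/7, -20/7, -16/7).

u_1 = (3/7, -20/7, -16/7)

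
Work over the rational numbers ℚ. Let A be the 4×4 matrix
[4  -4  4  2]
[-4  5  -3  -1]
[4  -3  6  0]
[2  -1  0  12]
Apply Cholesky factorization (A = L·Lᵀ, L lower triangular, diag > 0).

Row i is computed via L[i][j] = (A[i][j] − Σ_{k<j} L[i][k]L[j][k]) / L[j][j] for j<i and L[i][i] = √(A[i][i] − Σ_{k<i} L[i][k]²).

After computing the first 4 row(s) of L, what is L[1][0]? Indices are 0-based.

L[1][0] = -2

Step 1: L[0][0] = √(4) = 2.
  L[1][0] = (-4) / L[0][0] = -2.
Step 2: L[1][1] = √(1) = 1.
  L[2][0] = (4) / L[0][0] = 2.
  L[2][1] = (1) / L[1][1] = 1.
Step 3: L[2][2] = √(1) = 1.
  L[3][0] = (2) / L[0][0] = 1.
  L[3][1] = (1) / L[1][1] = 1.
  L[3][2] = (-3) / L[2][2] = -3.
Step 4: L[3][3] = √(1) = 1.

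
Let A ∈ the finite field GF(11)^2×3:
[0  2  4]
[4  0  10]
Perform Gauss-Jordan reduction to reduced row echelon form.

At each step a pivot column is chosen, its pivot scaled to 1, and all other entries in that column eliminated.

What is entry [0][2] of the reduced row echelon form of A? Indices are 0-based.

M[0][2] = 8

pivot(0,0): swap R0↔R1
pivot(0,0)=4: scale R0 → (1, 0, 8)
pivot(1,1)=2: scale R1 → (0, 1, 2)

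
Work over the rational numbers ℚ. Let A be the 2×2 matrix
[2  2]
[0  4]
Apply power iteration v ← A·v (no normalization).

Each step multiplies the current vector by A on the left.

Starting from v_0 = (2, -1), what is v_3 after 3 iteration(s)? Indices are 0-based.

v_3 = (-40, -64)

v_0 = (2, -1).
v_1 = A·v_0 = (2, -4).
v_2 = A·v_1 = (-4, -16).
v_3 = A·v_2 = (-40, -64).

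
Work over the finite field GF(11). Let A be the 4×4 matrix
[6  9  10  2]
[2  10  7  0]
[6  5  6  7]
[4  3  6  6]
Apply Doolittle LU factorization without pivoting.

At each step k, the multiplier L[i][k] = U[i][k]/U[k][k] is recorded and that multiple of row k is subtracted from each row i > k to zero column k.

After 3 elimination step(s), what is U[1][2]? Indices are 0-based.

Step 1: pivot at (0,0) is 6.
  row1 ← row1 − (4)·row0  ⇒  L[1][0]=4, U row1=(0, 7, 0, 3)
  row2 ← row2 − (1)·row0  ⇒  L[2][0]=1, U row2=(0, 7, 7, 5)
  row3 ← row3 − (8)·row0  ⇒  L[3][0]=8, U row3=(0, 8, 3, 1)
Step 2: pivot at (1,1) is 7.
  row2 ← row2 − (1)·row1  ⇒  L[2][1]=1, U row2=(0, 0, 7, 2)
  row3 ← row3 − (9)·row1  ⇒  L[3][1]=9, U row3=(0, 0, 3, 7)
Step 3: pivot at (2,2) is 7.
  row3 ← row3 − (2)·row2  ⇒  L[3][2]=2, U row3=(0, 0, 0, 3)

U[1][2] = 0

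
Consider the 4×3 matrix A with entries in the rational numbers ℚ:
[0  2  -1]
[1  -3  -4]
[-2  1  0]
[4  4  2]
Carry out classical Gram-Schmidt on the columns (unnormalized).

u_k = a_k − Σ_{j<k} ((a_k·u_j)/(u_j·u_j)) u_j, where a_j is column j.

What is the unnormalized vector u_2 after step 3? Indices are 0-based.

u_2 = (-1177/509, -956/509, -490/509, -6/509)

Step 1: u_0 = a_0 = (0, 1, -2, 4).
Step 2: u_1 = a_1 − (11/21)·u_0 = (2, -74/21, 43/21, 40/21).
Step 3: u_2 = a_2 − (4/21)·u_0 − (334/509)·u_1 = (-1177/509, -956/509, -490/509, -6/509).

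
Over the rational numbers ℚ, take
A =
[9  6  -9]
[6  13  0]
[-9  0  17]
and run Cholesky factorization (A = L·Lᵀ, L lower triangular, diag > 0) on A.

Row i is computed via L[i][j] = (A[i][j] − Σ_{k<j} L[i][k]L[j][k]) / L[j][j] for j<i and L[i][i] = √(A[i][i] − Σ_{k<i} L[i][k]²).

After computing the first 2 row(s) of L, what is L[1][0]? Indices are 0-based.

Step 1: L[0][0] = √(9) = 3.
  L[1][0] = (6) / L[0][0] = 2.
Step 2: L[1][1] = √(9) = 3.

L[1][0] = 2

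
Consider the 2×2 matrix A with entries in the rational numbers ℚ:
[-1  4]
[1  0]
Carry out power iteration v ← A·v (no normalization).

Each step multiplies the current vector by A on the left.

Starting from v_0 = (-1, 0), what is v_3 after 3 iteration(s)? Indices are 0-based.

v_0 = (-1, 0).
v_1 = A·v_0 = (1, -1).
v_2 = A·v_1 = (-5, 1).
v_3 = A·v_2 = (9, -5).

v_3 = (9, -5)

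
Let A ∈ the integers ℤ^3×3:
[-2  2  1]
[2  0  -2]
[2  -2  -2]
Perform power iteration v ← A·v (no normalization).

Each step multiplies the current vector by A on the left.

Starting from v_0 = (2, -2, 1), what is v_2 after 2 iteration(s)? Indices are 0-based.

v_2 = (24, -26, -30)

v_0 = (2, -2, 1).
v_1 = A·v_0 = (-7, 2, 6).
v_2 = A·v_1 = (24, -26, -30).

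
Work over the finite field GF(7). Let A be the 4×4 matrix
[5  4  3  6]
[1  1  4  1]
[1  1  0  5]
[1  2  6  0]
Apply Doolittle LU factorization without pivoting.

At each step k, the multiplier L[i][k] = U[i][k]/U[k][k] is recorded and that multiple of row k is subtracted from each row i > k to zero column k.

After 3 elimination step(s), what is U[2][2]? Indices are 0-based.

k=0: U[0][0]=5
  eliminate (1,0): mult=3, new row 1: (0, 3, 2, 4); set L[1][0]=3
  eliminate (2,0): mult=3, new row 2: (0, 3, 5, 1); set L[2][0]=3
  eliminate (3,0): mult=3, new row 3: (0, 4, 4, 3); set L[3][0]=3
k=1: U[1][1]=3
  eliminate (2,1): mult=1, new row 2: (0, 0, 3, 4); set L[2][1]=1
  eliminate (3,1): mult=6, new row 3: (0, 0, 6, 0); set L[3][1]=6
k=2: U[2][2]=3
  eliminate (3,2): mult=2, new row 3: (0, 0, 0, 6); set L[3][2]=2

U[2][2] = 3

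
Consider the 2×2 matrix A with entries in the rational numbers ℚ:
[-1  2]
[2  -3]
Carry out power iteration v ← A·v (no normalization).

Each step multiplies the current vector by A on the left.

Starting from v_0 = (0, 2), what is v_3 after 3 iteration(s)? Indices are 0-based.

v_0 = (0, 2).
v_1 = A·v_0 = (4, -6).
v_2 = A·v_1 = (-16, 26).
v_3 = A·v_2 = (68, -110).

v_3 = (68, -110)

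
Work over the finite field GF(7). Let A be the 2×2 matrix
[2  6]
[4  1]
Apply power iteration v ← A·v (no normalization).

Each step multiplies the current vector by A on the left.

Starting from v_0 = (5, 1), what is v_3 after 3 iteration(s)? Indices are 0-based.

v_0 = (5, 1).
v_1 = A·v_0 = (2, 0).
v_2 = A·v_1 = (4, 1).
v_3 = A·v_2 = (0, 3).

v_3 = (0, 3)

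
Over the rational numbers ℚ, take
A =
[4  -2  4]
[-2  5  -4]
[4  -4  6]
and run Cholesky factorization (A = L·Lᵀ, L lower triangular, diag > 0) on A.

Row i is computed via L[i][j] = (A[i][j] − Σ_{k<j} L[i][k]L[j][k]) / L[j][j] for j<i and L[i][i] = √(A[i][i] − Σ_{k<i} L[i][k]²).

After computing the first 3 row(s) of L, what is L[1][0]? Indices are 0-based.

L[1][0] = -1

Step 1: L[0][0] = √(4) = 2.
  L[1][0] = (-2) / L[0][0] = -1.
Step 2: L[1][1] = √(4) = 2.
  L[2][0] = (4) / L[0][0] = 2.
  L[2][1] = (-2) / L[1][1] = -1.
Step 3: L[2][2] = √(1) = 1.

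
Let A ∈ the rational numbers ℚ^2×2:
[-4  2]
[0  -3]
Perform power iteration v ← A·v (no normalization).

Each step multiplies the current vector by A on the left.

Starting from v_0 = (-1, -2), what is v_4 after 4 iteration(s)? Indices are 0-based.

v_4 = (444, -162)

v_0 = (-1, -2).
v_1 = A·v_0 = (0, 6).
v_2 = A·v_1 = (12, -18).
v_3 = A·v_2 = (-84, 54).
v_4 = A·v_3 = (444, -162).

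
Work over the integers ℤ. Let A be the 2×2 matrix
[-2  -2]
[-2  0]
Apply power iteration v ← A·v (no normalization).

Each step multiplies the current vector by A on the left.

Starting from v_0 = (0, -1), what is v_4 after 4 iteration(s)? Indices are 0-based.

v_4 = (-48, -32)

v_0 = (0, -1).
v_1 = A·v_0 = (2, 0).
v_2 = A·v_1 = (-4, -4).
v_3 = A·v_2 = (16, 8).
v_4 = A·v_3 = (-48, -32).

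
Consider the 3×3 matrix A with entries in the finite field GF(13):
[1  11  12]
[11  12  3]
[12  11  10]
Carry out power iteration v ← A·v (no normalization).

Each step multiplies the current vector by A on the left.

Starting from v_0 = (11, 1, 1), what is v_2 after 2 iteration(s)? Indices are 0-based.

v_0 = (11, 1, 1).
v_1 = A·v_0 = (8, 6, 10).
v_2 = A·v_1 = (12, 8, 2).

v_2 = (12, 8, 2)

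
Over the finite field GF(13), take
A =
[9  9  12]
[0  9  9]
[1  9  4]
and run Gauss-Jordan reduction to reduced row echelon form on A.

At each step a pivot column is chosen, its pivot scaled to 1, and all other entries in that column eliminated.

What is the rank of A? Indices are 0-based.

rank = 3

step 1: normalize row 0 (÷9) = (1, 1, 10)
  row 2: subtract 1×row0 = (0, 8, 7)
step 2: normalize row 1 (÷9) = (0, 1, 1)
  row 0: subtract 1×row1 = (1, 0, 9)
  row 2: subtract 8×row1 = (0, 0, 12)
step 3: normalize row 2 (÷12) = (0, 0, 1)
  row 0: subtract 9×row2 = (1, 0, 0)
  row 1: subtract 1×row2 = (0, 1, 0)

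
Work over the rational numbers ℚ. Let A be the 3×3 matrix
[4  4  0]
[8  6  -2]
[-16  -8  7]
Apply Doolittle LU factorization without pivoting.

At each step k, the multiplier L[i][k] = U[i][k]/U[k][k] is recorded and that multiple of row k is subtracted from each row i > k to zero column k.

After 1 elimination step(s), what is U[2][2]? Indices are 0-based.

[col 0] pivot 4
  R1 -= 2*R0 → (0, -2, -2)  (L[1][0] := 2)
  R2 -= -4*R0 → (0, 8, 7)  (L[2][0] := -4)

U[2][2] = 7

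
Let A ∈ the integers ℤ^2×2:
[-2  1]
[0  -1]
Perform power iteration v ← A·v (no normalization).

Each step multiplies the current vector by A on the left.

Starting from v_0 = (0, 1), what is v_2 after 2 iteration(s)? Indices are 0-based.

v_2 = (-3, 1)

v_0 = (0, 1).
v_1 = A·v_0 = (1, -1).
v_2 = A·v_1 = (-3, 1).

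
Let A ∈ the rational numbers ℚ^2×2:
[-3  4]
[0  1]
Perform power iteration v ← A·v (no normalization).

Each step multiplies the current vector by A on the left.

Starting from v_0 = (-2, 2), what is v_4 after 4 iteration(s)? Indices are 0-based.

v_4 = (-322, 2)

v_0 = (-2, 2).
v_1 = A·v_0 = (14, 2).
v_2 = A·v_1 = (-34, 2).
v_3 = A·v_2 = (110, 2).
v_4 = A·v_3 = (-322, 2).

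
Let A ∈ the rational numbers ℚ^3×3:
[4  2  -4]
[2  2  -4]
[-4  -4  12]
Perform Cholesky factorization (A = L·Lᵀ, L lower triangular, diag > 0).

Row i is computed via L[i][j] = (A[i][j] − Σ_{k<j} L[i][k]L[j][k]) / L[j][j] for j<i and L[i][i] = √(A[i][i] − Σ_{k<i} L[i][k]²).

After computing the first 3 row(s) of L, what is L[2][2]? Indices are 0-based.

L[2][2] = 2

Step 1: L[0][0] = √(4) = 2.
  L[1][0] = (2) / L[0][0] = 1.
Step 2: L[1][1] = √(1) = 1.
  L[2][0] = (-4) / L[0][0] = -2.
  L[2][1] = (-2) / L[1][1] = -2.
Step 3: L[2][2] = √(4) = 2.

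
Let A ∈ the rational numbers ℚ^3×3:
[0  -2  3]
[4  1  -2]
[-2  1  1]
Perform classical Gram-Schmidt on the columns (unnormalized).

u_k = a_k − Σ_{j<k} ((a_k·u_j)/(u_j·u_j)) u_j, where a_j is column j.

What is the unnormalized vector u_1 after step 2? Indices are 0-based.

Step 1: u_0 = a_0 = (0, 4, -2).
Step 2: u_1 = a_1 − (1/10)·u_0 = (-2, 3/5, 6/5).

u_1 = (-2, 3/5, 6/5)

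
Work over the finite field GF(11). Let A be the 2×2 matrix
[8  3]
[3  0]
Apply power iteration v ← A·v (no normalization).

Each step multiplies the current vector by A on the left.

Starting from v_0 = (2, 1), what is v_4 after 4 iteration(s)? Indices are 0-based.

v_0 = (2, 1).
v_1 = A·v_0 = (8, 6).
v_2 = A·v_1 = (5, 2).
v_3 = A·v_2 = (2, 4).
v_4 = A·v_3 = (6, 6).

v_4 = (6, 6)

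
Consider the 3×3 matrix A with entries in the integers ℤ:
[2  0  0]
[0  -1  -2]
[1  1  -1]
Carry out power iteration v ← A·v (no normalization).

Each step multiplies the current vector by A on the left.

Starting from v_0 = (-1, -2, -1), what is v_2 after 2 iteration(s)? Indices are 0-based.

v_0 = (-1, -2, -1).
v_1 = A·v_0 = (-2, 4, -2).
v_2 = A·v_1 = (-4, 0, 4).

v_2 = (-4, 0, 4)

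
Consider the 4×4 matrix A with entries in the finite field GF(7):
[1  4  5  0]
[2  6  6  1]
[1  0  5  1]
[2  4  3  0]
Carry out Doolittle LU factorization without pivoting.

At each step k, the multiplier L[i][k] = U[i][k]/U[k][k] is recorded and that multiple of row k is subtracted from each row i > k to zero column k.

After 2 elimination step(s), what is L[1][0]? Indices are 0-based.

L[1][0] = 2

Step 1: pivot at (0,0) is 1.
  row1 ← row1 − (2)·row0  ⇒  L[1][0]=2, U row1=(0, 5, 3, 1)
  row2 ← row2 − (1)·row0  ⇒  L[2][0]=1, U row2=(0, 3, 0, 1)
  row3 ← row3 − (2)·row0  ⇒  L[3][0]=2, U row3=(0, 3, 0, 0)
Step 2: pivot at (1,1) is 5.
  row2 ← row2 − (2)·row1  ⇒  L[2][1]=2, U row2=(0, 0, 1, 6)
  row3 ← row3 − (2)·row1  ⇒  L[3][1]=2, U row3=(0, 0, 1, 5)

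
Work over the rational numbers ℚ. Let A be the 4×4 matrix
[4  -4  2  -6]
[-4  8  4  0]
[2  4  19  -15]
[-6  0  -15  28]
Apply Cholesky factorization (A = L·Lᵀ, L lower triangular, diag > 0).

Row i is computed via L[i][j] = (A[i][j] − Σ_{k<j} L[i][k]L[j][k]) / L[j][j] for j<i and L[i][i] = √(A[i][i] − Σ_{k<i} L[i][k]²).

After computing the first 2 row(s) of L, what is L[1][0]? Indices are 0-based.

L[1][0] = -2

Step 1: L[0][0] = √(4) = 2.
  L[1][0] = (-4) / L[0][0] = -2.
Step 2: L[1][1] = √(4) = 2.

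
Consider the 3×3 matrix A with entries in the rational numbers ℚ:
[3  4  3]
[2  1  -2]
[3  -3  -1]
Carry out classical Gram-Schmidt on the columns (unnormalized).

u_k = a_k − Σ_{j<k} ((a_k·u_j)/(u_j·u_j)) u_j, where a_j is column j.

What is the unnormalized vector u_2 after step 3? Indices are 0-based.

u_2 = (576/547, -1344/547, 320/547)

Step 1: u_0 = a_0 = (3, 2, 3).
Step 2: u_1 = a_1 − (5/22)·u_0 = (73/22, 6/11, -81/22).
Step 3: u_2 = a_2 − (1/11)·u_0 − (276/547)·u_1 = (576/547, -1344/547, 320/547).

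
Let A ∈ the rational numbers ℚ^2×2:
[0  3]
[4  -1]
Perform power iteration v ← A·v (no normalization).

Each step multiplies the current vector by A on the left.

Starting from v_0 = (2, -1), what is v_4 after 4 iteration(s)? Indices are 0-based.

v_0 = (2, -1).
v_1 = A·v_0 = (-3, 9).
v_2 = A·v_1 = (27, -21).
v_3 = A·v_2 = (-63, 129).
v_4 = A·v_3 = (387, -381).

v_4 = (387, -381)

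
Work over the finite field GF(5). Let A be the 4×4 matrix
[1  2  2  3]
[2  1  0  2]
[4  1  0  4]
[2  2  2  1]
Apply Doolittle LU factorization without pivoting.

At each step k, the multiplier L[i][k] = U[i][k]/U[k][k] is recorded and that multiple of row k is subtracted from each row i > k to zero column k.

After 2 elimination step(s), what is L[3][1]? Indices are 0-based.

Step 1: pivot at (0,0) is 1.
  row1 ← row1 − (2)·row0  ⇒  L[1][0]=2, U row1=(0, 2, 1, 1)
  row2 ← row2 − (4)·row0  ⇒  L[2][0]=4, U row2=(0, 3, 2, 2)
  row3 ← row3 − (2)·row0  ⇒  L[3][0]=2, U row3=(0, 3, 3, 0)
Step 2: pivot at (1,1) is 2.
  row2 ← row2 − (4)·row1  ⇒  L[2][1]=4, U row2=(0, 0, 3, 3)
  row3 ← row3 − (4)·row1  ⇒  L[3][1]=4, U row3=(0, 0, 4, 1)

L[3][1] = 4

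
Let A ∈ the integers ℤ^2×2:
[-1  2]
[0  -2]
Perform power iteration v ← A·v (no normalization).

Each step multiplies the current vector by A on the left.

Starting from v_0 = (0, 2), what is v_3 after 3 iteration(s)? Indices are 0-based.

v_3 = (28, -16)

v_0 = (0, 2).
v_1 = A·v_0 = (4, -4).
v_2 = A·v_1 = (-12, 8).
v_3 = A·v_2 = (28, -16).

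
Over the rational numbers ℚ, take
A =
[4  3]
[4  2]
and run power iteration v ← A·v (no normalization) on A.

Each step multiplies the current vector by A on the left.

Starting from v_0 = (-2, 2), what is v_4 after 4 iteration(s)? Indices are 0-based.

v_4 = (-848, -736)

v_0 = (-2, 2).
v_1 = A·v_0 = (-2, -4).
v_2 = A·v_1 = (-20, -16).
v_3 = A·v_2 = (-128, -112).
v_4 = A·v_3 = (-848, -736).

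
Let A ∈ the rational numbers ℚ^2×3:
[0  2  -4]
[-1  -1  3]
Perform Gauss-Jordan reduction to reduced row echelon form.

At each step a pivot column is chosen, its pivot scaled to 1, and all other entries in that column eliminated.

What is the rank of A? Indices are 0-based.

pivot(0,0): swap R0↔R1
pivot(0,0)=-1: scale R0 → (1, 1, -3)
pivot(1,1)=2: scale R1 → (0, 1, -2)
  clear (0,1): R0 −= (1)R1 → (1, 0, -1)

rank = 2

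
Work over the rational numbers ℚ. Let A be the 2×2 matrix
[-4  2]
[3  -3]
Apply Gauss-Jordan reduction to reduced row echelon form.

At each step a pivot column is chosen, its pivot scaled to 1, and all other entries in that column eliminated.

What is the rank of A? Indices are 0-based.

step 1: normalize row 0 (÷-4) = (1, -1/2)
  row 1: subtract 3×row0 = (0, -3/2)
step 2: normalize row 1 (÷-3/2) = (0, 1)
  row 0: subtract -1/2×row1 = (1, 0)

rank = 2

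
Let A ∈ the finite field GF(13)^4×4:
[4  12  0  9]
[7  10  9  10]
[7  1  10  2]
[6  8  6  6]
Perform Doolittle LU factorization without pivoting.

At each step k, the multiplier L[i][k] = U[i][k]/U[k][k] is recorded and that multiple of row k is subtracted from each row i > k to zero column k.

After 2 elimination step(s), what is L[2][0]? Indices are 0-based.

Step 1: pivot at (0,0) is 4.
  row1 ← row1 − (5)·row0  ⇒  L[1][0]=5, U row1=(0, 2, 9, 4)
  row2 ← row2 − (5)·row0  ⇒  L[2][0]=5, U row2=(0, 6, 10, 9)
  row3 ← row3 − (8)·row0  ⇒  L[3][0]=8, U row3=(0, 3, 6, 12)
Step 2: pivot at (1,1) is 2.
  row2 ← row2 − (3)·row1  ⇒  L[2][1]=3, U row2=(0, 0, 9, 10)
  row3 ← row3 − (8)·row1  ⇒  L[3][1]=8, U row3=(0, 0, 12, 6)

L[2][0] = 5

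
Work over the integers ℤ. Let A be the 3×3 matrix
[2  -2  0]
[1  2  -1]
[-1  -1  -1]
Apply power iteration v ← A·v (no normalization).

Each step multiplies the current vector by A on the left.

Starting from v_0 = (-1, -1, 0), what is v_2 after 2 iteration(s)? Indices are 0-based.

v_0 = (-1, -1, 0).
v_1 = A·v_0 = (0, -3, 2).
v_2 = A·v_1 = (6, -8, 1).

v_2 = (6, -8, 1)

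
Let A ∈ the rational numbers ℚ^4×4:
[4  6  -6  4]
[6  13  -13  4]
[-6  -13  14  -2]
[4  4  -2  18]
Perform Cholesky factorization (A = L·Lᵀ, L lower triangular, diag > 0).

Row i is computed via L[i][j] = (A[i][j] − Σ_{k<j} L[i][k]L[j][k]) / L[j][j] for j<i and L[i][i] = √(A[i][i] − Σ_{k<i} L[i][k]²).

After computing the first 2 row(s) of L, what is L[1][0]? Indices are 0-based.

Step 1: L[0][0] = √(4) = 2.
  L[1][0] = (6) / L[0][0] = 3.
Step 2: L[1][1] = √(4) = 2.

L[1][0] = 3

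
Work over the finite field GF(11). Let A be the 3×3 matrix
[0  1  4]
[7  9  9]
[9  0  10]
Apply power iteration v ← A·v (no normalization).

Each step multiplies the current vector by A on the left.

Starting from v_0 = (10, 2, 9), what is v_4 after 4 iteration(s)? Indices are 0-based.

v_4 = (4, 6, 1)

v_0 = (10, 2, 9).
v_1 = A·v_0 = (5, 4, 4).
v_2 = A·v_1 = (9, 8, 8).
v_3 = A·v_2 = (7, 9, 7).
v_4 = A·v_3 = (4, 6, 1).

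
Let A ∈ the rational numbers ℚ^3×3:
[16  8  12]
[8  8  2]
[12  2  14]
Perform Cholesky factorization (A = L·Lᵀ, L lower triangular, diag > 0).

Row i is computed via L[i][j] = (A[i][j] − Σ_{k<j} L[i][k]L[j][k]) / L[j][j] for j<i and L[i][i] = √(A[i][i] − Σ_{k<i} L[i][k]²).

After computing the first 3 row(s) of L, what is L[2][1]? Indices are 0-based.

L[2][1] = -2

Step 1: L[0][0] = √(16) = 4.
  L[1][0] = (8) / L[0][0] = 2.
Step 2: L[1][1] = √(4) = 2.
  L[2][0] = (12) / L[0][0] = 3.
  L[2][1] = (-4) / L[1][1] = -2.
Step 3: L[2][2] = √(1) = 1.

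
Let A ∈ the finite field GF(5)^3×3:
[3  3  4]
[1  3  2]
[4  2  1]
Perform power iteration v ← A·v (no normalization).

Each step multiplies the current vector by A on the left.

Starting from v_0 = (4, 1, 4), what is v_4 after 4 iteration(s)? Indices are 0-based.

v_4 = (0, 1, 4)

v_0 = (4, 1, 4).
v_1 = A·v_0 = (1, 0, 2).
v_2 = A·v_1 = (1, 0, 1).
v_3 = A·v_2 = (2, 3, 0).
v_4 = A·v_3 = (0, 1, 4).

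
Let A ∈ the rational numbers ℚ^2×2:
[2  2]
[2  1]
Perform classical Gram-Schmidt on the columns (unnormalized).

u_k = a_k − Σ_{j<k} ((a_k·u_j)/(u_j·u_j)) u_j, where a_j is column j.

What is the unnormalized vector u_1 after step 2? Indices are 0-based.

u_1 = (1/2, -1/2)

Step 1: u_0 = a_0 = (2, 2).
Step 2: u_1 = a_1 − (3/4)·u_0 = (1/2, -1/2).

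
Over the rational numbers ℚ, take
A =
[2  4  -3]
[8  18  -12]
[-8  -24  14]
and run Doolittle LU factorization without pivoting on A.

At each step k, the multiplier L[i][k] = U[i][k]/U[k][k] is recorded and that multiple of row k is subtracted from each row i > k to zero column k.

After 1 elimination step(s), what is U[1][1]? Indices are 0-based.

U[1][1] = 2

k=0: U[0][0]=2
  eliminate (1,0): mult=4, new row 1: (0, 2, 0); set L[1][0]=4
  eliminate (2,0): mult=-4, new row 2: (0, -8, 2); set L[2][0]=-4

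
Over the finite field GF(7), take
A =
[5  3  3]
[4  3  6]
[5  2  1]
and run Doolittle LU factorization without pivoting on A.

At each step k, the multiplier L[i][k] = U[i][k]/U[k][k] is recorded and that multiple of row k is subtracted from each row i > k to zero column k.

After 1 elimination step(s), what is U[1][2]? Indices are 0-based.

U[1][2] = 5

k=0: U[0][0]=5
  eliminate (1,0): mult=5, new row 1: (0, 2, 5); set L[1][0]=5
  eliminate (2,0): mult=1, new row 2: (0, 6, 5); set L[2][0]=1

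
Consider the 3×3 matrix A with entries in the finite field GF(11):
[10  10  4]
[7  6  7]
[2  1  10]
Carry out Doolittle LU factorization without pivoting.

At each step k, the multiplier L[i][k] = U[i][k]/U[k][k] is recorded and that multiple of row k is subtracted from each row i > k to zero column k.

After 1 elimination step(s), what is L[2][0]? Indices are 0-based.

k=0: U[0][0]=10
  eliminate (1,0): mult=4, new row 1: (0, 10, 2); set L[1][0]=4
  eliminate (2,0): mult=9, new row 2: (0, 10, 7); set L[2][0]=9

L[2][0] = 9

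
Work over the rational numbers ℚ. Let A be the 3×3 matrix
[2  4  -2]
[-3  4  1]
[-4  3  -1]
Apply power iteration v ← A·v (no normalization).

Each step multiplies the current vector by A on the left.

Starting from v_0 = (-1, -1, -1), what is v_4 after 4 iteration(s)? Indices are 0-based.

v_4 = (124, 554, 314)

v_0 = (-1, -1, -1).
v_1 = A·v_0 = (-4, -2, 2).
v_2 = A·v_1 = (-20, 6, 8).
v_3 = A·v_2 = (-32, 92, 90).
v_4 = A·v_3 = (124, 554, 314).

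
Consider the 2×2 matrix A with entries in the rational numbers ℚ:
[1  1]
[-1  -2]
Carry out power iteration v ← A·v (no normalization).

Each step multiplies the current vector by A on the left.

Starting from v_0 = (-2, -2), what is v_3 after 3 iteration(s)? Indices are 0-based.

v_0 = (-2, -2).
v_1 = A·v_0 = (-4, 6).
v_2 = A·v_1 = (2, -8).
v_3 = A·v_2 = (-6, 14).

v_3 = (-6, 14)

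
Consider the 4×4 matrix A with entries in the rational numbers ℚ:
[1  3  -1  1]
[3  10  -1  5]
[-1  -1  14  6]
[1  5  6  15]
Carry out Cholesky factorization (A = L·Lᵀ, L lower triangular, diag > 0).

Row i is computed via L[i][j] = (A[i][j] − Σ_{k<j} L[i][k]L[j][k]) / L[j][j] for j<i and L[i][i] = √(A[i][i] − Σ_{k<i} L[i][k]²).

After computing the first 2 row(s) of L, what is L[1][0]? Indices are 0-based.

Step 1: L[0][0] = √(1) = 1.
  L[1][0] = (3) / L[0][0] = 3.
Step 2: L[1][1] = √(1) = 1.

L[1][0] = 3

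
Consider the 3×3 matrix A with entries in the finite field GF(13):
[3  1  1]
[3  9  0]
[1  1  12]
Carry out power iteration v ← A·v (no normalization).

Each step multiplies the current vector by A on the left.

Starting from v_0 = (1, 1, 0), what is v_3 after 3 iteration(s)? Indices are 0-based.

v_0 = (1, 1, 0).
v_1 = A·v_0 = (4, 12, 2).
v_2 = A·v_1 = (0, 3, 1).
v_3 = A·v_2 = (4, 1, 2).

v_3 = (4, 1, 2)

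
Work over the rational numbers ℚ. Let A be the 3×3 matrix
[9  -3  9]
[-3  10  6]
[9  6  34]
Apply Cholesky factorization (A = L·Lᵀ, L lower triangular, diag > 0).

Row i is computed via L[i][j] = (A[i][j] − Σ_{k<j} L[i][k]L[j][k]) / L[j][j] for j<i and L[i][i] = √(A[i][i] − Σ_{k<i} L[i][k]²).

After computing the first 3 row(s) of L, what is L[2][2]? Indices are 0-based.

L[2][2] = 4

Step 1: L[0][0] = √(9) = 3.
  L[1][0] = (-3) / L[0][0] = -1.
Step 2: L[1][1] = √(9) = 3.
  L[2][0] = (9) / L[0][0] = 3.
  L[2][1] = (9) / L[1][1] = 3.
Step 3: L[2][2] = √(16) = 4.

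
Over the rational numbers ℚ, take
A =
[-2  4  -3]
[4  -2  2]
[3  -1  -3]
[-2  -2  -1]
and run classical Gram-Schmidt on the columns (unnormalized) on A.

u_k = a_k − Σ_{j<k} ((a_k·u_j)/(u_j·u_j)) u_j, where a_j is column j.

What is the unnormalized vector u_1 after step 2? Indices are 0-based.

u_1 = (34/11, -2/11, 4/11, -32/11)

Step 1: u_0 = a_0 = (-2, 4, 3, -2).
Step 2: u_1 = a_1 − (-5/11)·u_0 = (34/11, -2/11, 4/11, -32/11).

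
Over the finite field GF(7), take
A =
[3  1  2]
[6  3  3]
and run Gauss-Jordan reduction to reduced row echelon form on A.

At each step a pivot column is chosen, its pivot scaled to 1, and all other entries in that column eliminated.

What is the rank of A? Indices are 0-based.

rank = 2

pivot(0,0)=3: scale R0 → (1, 5, 3)
  clear (1,0): R1 −= (6)R0 → (0, 1, 6)
pivot(1,1)=1: scale R1 → (0, 1, 6)
  clear (0,1): R0 −= (5)R1 → (1, 0, 1)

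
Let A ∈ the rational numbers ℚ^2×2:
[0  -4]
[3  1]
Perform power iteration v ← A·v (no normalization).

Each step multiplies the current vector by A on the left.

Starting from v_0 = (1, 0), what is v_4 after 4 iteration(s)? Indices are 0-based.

v_0 = (1, 0).
v_1 = A·v_0 = (0, 3).
v_2 = A·v_1 = (-12, 3).
v_3 = A·v_2 = (-12, -33).
v_4 = A·v_3 = (132, -69).

v_4 = (132, -69)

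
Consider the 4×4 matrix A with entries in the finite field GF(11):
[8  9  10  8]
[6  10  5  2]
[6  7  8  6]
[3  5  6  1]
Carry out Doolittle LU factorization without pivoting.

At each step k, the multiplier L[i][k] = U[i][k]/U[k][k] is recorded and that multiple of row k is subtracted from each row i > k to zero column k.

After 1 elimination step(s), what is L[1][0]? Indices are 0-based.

k=0: U[0][0]=8
  eliminate (1,0): mult=9, new row 1: (0, 6, 3, 7); set L[1][0]=9
  eliminate (2,0): mult=9, new row 2: (0, 3, 6, 0); set L[2][0]=9
  eliminate (3,0): mult=10, new row 3: (0, 3, 5, 9); set L[3][0]=10

L[1][0] = 9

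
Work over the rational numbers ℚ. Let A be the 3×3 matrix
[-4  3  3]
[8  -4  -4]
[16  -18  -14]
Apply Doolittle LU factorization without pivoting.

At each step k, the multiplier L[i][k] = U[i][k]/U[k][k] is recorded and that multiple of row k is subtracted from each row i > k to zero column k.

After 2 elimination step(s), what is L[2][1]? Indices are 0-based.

Step 1: pivot at (0,0) is -4.
  row1 ← row1 − (-2)·row0  ⇒  L[1][0]=-2, U row1=(0, 2, 2)
  row2 ← row2 − (-4)·row0  ⇒  L[2][0]=-4, U row2=(0, -6, -2)
Step 2: pivot at (1,1) is 2.
  row2 ← row2 − (-3)·row1  ⇒  L[2][1]=-3, U row2=(0, 0, 4)

L[2][1] = -3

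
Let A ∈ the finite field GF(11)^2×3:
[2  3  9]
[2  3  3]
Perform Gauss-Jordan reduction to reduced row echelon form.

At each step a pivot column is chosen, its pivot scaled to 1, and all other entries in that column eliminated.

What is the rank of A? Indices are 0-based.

pivot(0,0)=2: scale R0 → (1, 7, 10)
  clear (1,0): R1 −= (2)R0 → (0, 0, 5)
col 1: no nonzero at/below row 1; advance.
pivot(1,2)=5: scale R1 → (0, 0, 1)
  clear (0,2): R0 −= (10)R1 → (1, 7, 0)

rank = 2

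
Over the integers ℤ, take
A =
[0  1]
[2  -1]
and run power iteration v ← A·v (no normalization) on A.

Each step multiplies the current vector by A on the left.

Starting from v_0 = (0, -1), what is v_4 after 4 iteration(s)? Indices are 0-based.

v_0 = (0, -1).
v_1 = A·v_0 = (-1, 1).
v_2 = A·v_1 = (1, -3).
v_3 = A·v_2 = (-3, 5).
v_4 = A·v_3 = (5, -11).

v_4 = (5, -11)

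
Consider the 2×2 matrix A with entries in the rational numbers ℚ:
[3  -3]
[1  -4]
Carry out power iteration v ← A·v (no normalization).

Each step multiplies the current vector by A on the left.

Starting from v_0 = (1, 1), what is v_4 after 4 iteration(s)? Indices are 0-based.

v_4 = (90, 147)

v_0 = (1, 1).
v_1 = A·v_0 = (0, -3).
v_2 = A·v_1 = (9, 12).
v_3 = A·v_2 = (-9, -39).
v_4 = A·v_3 = (90, 147).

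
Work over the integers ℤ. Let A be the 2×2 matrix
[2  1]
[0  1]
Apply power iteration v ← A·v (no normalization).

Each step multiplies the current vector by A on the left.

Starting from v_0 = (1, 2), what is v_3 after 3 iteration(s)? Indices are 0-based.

v_0 = (1, 2).
v_1 = A·v_0 = (4, 2).
v_2 = A·v_1 = (10, 2).
v_3 = A·v_2 = (22, 2).

v_3 = (22, 2)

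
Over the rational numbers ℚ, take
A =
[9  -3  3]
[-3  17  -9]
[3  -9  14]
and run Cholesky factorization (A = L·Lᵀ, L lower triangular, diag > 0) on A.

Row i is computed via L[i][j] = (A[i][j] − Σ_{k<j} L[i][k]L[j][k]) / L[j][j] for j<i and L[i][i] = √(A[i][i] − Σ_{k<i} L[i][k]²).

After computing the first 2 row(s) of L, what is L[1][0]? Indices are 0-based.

L[1][0] = -1

Step 1: L[0][0] = √(9) = 3.
  L[1][0] = (-3) / L[0][0] = -1.
Step 2: L[1][1] = √(16) = 4.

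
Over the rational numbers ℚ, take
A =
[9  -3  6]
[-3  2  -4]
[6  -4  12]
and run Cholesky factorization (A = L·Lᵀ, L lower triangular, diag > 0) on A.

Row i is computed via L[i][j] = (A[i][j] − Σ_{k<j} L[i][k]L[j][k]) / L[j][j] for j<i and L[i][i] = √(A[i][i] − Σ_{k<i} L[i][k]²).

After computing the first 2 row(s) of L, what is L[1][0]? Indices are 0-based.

Step 1: L[0][0] = √(9) = 3.
  L[1][0] = (-3) / L[0][0] = -1.
Step 2: L[1][1] = √(1) = 1.

L[1][0] = -1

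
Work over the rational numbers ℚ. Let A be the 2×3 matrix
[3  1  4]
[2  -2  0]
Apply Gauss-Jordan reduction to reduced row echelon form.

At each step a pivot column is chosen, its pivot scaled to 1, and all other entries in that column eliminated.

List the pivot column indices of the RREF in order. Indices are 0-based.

pivot(0,0)=3: scale R0 → (1, 1/3, 4/3)
  clear (1,0): R1 −= (2)R0 → (0, -8/3, -8/3)
pivot(1,1)=-8/3: scale R1 → (0, 1, 1)
  clear (0,1): R0 −= (1/3)R1 → (1, 0, 1)

pivot columns: 0, 1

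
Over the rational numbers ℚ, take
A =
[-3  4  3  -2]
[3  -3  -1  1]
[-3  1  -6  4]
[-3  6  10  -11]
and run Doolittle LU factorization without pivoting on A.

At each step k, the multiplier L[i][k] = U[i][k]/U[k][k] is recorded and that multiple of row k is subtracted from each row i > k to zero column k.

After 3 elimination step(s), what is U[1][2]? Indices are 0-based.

[col 0] pivot -3
  R1 -= -1*R0 → (0, 1, 2, -1)  (L[1][0] := -1)
  R2 -= 1*R0 → (0, -3, -9, 6)  (L[2][0] := 1)
  R3 -= 1*R0 → (0, 2, 7, -9)  (L[3][0] := 1)
[col 1] pivot 1
  R2 -= -3*R1 → (0, 0, -3, 3)  (L[2][1] := -3)
  R3 -= 2*R1 → (0, 0, 3, -7)  (L[3][1] := 2)
[col 2] pivot -3
  R3 -= -1*R2 → (0, 0, 0, -4)  (L[3][2] := -1)

U[1][2] = 2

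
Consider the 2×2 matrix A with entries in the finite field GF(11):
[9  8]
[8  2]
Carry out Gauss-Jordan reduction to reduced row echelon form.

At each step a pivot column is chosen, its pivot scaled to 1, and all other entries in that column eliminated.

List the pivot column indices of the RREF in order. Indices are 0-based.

pivot(0,0)=9: scale R0 → (1, 7)
  clear (1,0): R1 −= (8)R0 → (0, 1)
pivot(1,1)=1: scale R1 → (0, 1)
  clear (0,1): R0 −= (7)R1 → (1, 0)

pivot columns: 0, 1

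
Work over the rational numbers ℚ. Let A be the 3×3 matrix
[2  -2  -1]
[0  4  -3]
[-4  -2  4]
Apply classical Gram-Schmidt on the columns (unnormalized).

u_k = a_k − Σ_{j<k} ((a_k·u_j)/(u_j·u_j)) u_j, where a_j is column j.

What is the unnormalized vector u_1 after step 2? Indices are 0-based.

Step 1: u_0 = a_0 = (2, 0, -4).
Step 2: u_1 = a_1 − (1/5)·u_0 = (-12/5, 4, -6/5).

u_1 = (-12/5, 4, -6/5)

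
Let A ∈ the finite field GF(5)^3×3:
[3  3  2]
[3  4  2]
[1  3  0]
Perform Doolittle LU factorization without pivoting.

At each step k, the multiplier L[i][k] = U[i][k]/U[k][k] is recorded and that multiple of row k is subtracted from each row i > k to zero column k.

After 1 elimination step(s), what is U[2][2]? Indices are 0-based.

U[2][2] = 1

Step 1: pivot at (0,0) is 3.
  row1 ← row1 − (1)·row0  ⇒  L[1][0]=1, U row1=(0, 1, 0)
  row2 ← row2 − (2)·row0  ⇒  L[2][0]=2, U row2=(0, 2, 1)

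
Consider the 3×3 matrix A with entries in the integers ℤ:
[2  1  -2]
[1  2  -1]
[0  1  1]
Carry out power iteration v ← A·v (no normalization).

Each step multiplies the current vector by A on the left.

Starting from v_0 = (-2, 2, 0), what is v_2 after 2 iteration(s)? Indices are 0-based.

v_2 = (-6, 0, 4)

v_0 = (-2, 2, 0).
v_1 = A·v_0 = (-2, 2, 2).
v_2 = A·v_1 = (-6, 0, 4).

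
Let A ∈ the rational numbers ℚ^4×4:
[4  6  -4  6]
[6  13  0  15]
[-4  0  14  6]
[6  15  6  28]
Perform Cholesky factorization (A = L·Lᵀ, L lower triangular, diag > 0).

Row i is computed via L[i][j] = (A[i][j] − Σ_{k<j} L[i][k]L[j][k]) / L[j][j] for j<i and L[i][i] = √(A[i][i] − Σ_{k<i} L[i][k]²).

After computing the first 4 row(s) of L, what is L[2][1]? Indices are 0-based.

L[2][1] = 3

Step 1: L[0][0] = √(4) = 2.
  L[1][0] = (6) / L[0][0] = 3.
Step 2: L[1][1] = √(4) = 2.
  L[2][0] = (-4) / L[0][0] = -2.
  L[2][1] = (6) / L[1][1] = 3.
Step 3: L[2][2] = √(1) = 1.
  L[3][0] = (6) / L[0][0] = 3.
  L[3][1] = (6) / L[1][1] = 3.
  L[3][2] = (3) / L[2][2] = 3.
Step 4: L[3][3] = √(1) = 1.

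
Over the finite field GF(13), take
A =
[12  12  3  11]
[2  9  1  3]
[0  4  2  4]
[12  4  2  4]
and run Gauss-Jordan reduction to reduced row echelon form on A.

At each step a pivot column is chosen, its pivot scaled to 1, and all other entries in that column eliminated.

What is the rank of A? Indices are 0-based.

rank = 4

step 1: normalize row 0 (÷12) = (1, 1, 10, 2)
  row 1: subtract 2×row0 = (0, 7, 7, 12)
  row 3: subtract 12×row0 = (0, 5, 12, 6)
step 2: normalize row 1 (÷7) = (0, 1, 1, 11)
  row 0: subtract 1×row1 = (1, 0, 9, 4)
  row 2: subtract 4×row1 = (0, 0, 11, 12)
  row 3: subtract 5×row1 = (0, 0, 7, 3)
step 3: normalize row 2 (÷11) = (0, 0, 1, 7)
  row 0: subtract 9×row2 = (1, 0, 0, 6)
  row 1: subtract 1×row2 = (0, 1, 0, 4)
  row 3: subtract 7×row2 = (0, 0, 0, 6)
step 4: normalize row 3 (÷6) = (0, 0, 0, 1)
  row 0: subtract 6×row3 = (1, 0, 0, 0)
  row 1: subtract 4×row3 = (0, 1, 0, 0)
  row 2: subtract 7×row3 = (0, 0, 1, 0)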